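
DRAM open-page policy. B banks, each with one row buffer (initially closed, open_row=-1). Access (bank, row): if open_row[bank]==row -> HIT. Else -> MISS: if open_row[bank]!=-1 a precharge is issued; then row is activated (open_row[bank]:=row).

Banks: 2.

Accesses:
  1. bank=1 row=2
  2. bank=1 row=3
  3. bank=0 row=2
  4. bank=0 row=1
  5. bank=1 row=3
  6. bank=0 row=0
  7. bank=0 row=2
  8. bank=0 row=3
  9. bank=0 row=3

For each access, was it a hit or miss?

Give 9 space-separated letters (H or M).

Acc 1: bank1 row2 -> MISS (open row2); precharges=0
Acc 2: bank1 row3 -> MISS (open row3); precharges=1
Acc 3: bank0 row2 -> MISS (open row2); precharges=1
Acc 4: bank0 row1 -> MISS (open row1); precharges=2
Acc 5: bank1 row3 -> HIT
Acc 6: bank0 row0 -> MISS (open row0); precharges=3
Acc 7: bank0 row2 -> MISS (open row2); precharges=4
Acc 8: bank0 row3 -> MISS (open row3); precharges=5
Acc 9: bank0 row3 -> HIT

Answer: M M M M H M M M H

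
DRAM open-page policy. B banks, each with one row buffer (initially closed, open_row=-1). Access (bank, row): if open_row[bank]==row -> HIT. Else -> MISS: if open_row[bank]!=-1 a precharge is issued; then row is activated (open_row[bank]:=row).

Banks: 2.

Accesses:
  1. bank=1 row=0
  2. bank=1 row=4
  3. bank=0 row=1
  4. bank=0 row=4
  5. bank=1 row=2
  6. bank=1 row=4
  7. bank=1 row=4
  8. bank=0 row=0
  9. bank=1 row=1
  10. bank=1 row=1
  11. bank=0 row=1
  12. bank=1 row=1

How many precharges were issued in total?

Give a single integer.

Acc 1: bank1 row0 -> MISS (open row0); precharges=0
Acc 2: bank1 row4 -> MISS (open row4); precharges=1
Acc 3: bank0 row1 -> MISS (open row1); precharges=1
Acc 4: bank0 row4 -> MISS (open row4); precharges=2
Acc 5: bank1 row2 -> MISS (open row2); precharges=3
Acc 6: bank1 row4 -> MISS (open row4); precharges=4
Acc 7: bank1 row4 -> HIT
Acc 8: bank0 row0 -> MISS (open row0); precharges=5
Acc 9: bank1 row1 -> MISS (open row1); precharges=6
Acc 10: bank1 row1 -> HIT
Acc 11: bank0 row1 -> MISS (open row1); precharges=7
Acc 12: bank1 row1 -> HIT

Answer: 7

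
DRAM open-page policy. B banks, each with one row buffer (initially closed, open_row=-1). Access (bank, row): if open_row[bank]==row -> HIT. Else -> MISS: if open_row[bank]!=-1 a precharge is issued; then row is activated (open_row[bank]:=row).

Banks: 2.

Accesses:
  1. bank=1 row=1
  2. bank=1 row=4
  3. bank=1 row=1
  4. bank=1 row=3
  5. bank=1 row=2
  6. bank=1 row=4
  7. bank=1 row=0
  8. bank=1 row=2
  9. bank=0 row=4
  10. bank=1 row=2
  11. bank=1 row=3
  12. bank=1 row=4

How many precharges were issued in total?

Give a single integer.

Acc 1: bank1 row1 -> MISS (open row1); precharges=0
Acc 2: bank1 row4 -> MISS (open row4); precharges=1
Acc 3: bank1 row1 -> MISS (open row1); precharges=2
Acc 4: bank1 row3 -> MISS (open row3); precharges=3
Acc 5: bank1 row2 -> MISS (open row2); precharges=4
Acc 6: bank1 row4 -> MISS (open row4); precharges=5
Acc 7: bank1 row0 -> MISS (open row0); precharges=6
Acc 8: bank1 row2 -> MISS (open row2); precharges=7
Acc 9: bank0 row4 -> MISS (open row4); precharges=7
Acc 10: bank1 row2 -> HIT
Acc 11: bank1 row3 -> MISS (open row3); precharges=8
Acc 12: bank1 row4 -> MISS (open row4); precharges=9

Answer: 9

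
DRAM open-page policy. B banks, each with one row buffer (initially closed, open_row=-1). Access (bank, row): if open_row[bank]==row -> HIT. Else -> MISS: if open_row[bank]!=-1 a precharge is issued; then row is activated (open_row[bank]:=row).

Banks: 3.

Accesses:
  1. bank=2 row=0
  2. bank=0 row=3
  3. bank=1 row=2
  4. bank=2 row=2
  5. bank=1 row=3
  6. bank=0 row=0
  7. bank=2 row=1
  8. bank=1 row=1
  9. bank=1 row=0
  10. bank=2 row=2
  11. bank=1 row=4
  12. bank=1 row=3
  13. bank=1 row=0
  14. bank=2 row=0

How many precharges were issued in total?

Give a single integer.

Acc 1: bank2 row0 -> MISS (open row0); precharges=0
Acc 2: bank0 row3 -> MISS (open row3); precharges=0
Acc 3: bank1 row2 -> MISS (open row2); precharges=0
Acc 4: bank2 row2 -> MISS (open row2); precharges=1
Acc 5: bank1 row3 -> MISS (open row3); precharges=2
Acc 6: bank0 row0 -> MISS (open row0); precharges=3
Acc 7: bank2 row1 -> MISS (open row1); precharges=4
Acc 8: bank1 row1 -> MISS (open row1); precharges=5
Acc 9: bank1 row0 -> MISS (open row0); precharges=6
Acc 10: bank2 row2 -> MISS (open row2); precharges=7
Acc 11: bank1 row4 -> MISS (open row4); precharges=8
Acc 12: bank1 row3 -> MISS (open row3); precharges=9
Acc 13: bank1 row0 -> MISS (open row0); precharges=10
Acc 14: bank2 row0 -> MISS (open row0); precharges=11

Answer: 11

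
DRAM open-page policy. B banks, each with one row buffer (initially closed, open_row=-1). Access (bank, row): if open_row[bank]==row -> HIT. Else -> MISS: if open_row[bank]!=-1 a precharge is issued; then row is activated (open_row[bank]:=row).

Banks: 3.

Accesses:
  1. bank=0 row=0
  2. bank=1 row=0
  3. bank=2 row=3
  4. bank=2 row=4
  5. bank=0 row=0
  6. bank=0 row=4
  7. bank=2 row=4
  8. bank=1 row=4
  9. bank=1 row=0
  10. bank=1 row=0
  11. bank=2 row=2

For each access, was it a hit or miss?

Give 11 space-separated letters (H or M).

Acc 1: bank0 row0 -> MISS (open row0); precharges=0
Acc 2: bank1 row0 -> MISS (open row0); precharges=0
Acc 3: bank2 row3 -> MISS (open row3); precharges=0
Acc 4: bank2 row4 -> MISS (open row4); precharges=1
Acc 5: bank0 row0 -> HIT
Acc 6: bank0 row4 -> MISS (open row4); precharges=2
Acc 7: bank2 row4 -> HIT
Acc 8: bank1 row4 -> MISS (open row4); precharges=3
Acc 9: bank1 row0 -> MISS (open row0); precharges=4
Acc 10: bank1 row0 -> HIT
Acc 11: bank2 row2 -> MISS (open row2); precharges=5

Answer: M M M M H M H M M H M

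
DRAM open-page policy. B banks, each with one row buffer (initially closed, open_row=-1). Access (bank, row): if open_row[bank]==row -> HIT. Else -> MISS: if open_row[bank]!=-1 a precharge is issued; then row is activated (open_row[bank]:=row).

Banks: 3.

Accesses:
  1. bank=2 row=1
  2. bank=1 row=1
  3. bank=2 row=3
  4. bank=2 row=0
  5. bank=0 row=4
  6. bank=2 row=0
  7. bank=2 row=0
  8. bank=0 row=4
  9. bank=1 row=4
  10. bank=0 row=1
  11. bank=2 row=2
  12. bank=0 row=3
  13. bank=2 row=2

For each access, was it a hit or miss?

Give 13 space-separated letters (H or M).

Answer: M M M M M H H H M M M M H

Derivation:
Acc 1: bank2 row1 -> MISS (open row1); precharges=0
Acc 2: bank1 row1 -> MISS (open row1); precharges=0
Acc 3: bank2 row3 -> MISS (open row3); precharges=1
Acc 4: bank2 row0 -> MISS (open row0); precharges=2
Acc 5: bank0 row4 -> MISS (open row4); precharges=2
Acc 6: bank2 row0 -> HIT
Acc 7: bank2 row0 -> HIT
Acc 8: bank0 row4 -> HIT
Acc 9: bank1 row4 -> MISS (open row4); precharges=3
Acc 10: bank0 row1 -> MISS (open row1); precharges=4
Acc 11: bank2 row2 -> MISS (open row2); precharges=5
Acc 12: bank0 row3 -> MISS (open row3); precharges=6
Acc 13: bank2 row2 -> HIT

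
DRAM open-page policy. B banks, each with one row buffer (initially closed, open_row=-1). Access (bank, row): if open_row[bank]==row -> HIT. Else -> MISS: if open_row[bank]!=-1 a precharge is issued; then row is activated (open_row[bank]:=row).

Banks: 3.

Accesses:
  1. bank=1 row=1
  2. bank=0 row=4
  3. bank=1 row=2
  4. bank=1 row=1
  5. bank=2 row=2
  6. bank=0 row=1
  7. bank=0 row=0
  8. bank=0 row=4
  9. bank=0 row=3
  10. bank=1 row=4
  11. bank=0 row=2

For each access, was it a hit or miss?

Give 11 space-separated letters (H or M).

Acc 1: bank1 row1 -> MISS (open row1); precharges=0
Acc 2: bank0 row4 -> MISS (open row4); precharges=0
Acc 3: bank1 row2 -> MISS (open row2); precharges=1
Acc 4: bank1 row1 -> MISS (open row1); precharges=2
Acc 5: bank2 row2 -> MISS (open row2); precharges=2
Acc 6: bank0 row1 -> MISS (open row1); precharges=3
Acc 7: bank0 row0 -> MISS (open row0); precharges=4
Acc 8: bank0 row4 -> MISS (open row4); precharges=5
Acc 9: bank0 row3 -> MISS (open row3); precharges=6
Acc 10: bank1 row4 -> MISS (open row4); precharges=7
Acc 11: bank0 row2 -> MISS (open row2); precharges=8

Answer: M M M M M M M M M M M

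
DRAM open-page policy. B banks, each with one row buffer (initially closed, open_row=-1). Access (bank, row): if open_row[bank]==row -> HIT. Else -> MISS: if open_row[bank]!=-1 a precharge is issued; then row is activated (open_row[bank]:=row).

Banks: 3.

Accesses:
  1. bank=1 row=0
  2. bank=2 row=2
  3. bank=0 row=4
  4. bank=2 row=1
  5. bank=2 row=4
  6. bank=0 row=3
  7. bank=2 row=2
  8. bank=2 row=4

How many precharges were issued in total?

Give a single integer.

Acc 1: bank1 row0 -> MISS (open row0); precharges=0
Acc 2: bank2 row2 -> MISS (open row2); precharges=0
Acc 3: bank0 row4 -> MISS (open row4); precharges=0
Acc 4: bank2 row1 -> MISS (open row1); precharges=1
Acc 5: bank2 row4 -> MISS (open row4); precharges=2
Acc 6: bank0 row3 -> MISS (open row3); precharges=3
Acc 7: bank2 row2 -> MISS (open row2); precharges=4
Acc 8: bank2 row4 -> MISS (open row4); precharges=5

Answer: 5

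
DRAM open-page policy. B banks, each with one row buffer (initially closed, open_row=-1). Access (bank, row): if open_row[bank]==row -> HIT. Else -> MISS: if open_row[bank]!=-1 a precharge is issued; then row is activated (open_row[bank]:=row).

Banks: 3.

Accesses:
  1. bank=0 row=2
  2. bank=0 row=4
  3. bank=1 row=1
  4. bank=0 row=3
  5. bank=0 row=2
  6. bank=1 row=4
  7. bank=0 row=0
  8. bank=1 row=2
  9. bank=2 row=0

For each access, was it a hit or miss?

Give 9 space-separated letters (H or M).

Answer: M M M M M M M M M

Derivation:
Acc 1: bank0 row2 -> MISS (open row2); precharges=0
Acc 2: bank0 row4 -> MISS (open row4); precharges=1
Acc 3: bank1 row1 -> MISS (open row1); precharges=1
Acc 4: bank0 row3 -> MISS (open row3); precharges=2
Acc 5: bank0 row2 -> MISS (open row2); precharges=3
Acc 6: bank1 row4 -> MISS (open row4); precharges=4
Acc 7: bank0 row0 -> MISS (open row0); precharges=5
Acc 8: bank1 row2 -> MISS (open row2); precharges=6
Acc 9: bank2 row0 -> MISS (open row0); precharges=6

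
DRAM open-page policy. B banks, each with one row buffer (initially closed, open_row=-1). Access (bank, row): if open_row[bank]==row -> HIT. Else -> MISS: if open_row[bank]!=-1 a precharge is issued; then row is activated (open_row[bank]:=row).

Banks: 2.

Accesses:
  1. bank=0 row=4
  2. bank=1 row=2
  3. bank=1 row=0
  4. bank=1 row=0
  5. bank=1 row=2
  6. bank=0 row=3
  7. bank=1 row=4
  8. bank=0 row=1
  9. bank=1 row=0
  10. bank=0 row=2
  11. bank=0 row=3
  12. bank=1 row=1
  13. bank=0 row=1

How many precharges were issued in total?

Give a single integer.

Answer: 10

Derivation:
Acc 1: bank0 row4 -> MISS (open row4); precharges=0
Acc 2: bank1 row2 -> MISS (open row2); precharges=0
Acc 3: bank1 row0 -> MISS (open row0); precharges=1
Acc 4: bank1 row0 -> HIT
Acc 5: bank1 row2 -> MISS (open row2); precharges=2
Acc 6: bank0 row3 -> MISS (open row3); precharges=3
Acc 7: bank1 row4 -> MISS (open row4); precharges=4
Acc 8: bank0 row1 -> MISS (open row1); precharges=5
Acc 9: bank1 row0 -> MISS (open row0); precharges=6
Acc 10: bank0 row2 -> MISS (open row2); precharges=7
Acc 11: bank0 row3 -> MISS (open row3); precharges=8
Acc 12: bank1 row1 -> MISS (open row1); precharges=9
Acc 13: bank0 row1 -> MISS (open row1); precharges=10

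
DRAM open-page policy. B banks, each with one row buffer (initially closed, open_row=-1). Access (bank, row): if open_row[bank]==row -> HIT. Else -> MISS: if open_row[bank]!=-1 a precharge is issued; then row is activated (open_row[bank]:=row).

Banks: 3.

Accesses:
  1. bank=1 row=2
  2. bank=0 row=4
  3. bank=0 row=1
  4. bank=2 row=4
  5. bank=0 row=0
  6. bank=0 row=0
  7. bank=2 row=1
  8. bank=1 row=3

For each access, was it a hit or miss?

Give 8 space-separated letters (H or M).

Acc 1: bank1 row2 -> MISS (open row2); precharges=0
Acc 2: bank0 row4 -> MISS (open row4); precharges=0
Acc 3: bank0 row1 -> MISS (open row1); precharges=1
Acc 4: bank2 row4 -> MISS (open row4); precharges=1
Acc 5: bank0 row0 -> MISS (open row0); precharges=2
Acc 6: bank0 row0 -> HIT
Acc 7: bank2 row1 -> MISS (open row1); precharges=3
Acc 8: bank1 row3 -> MISS (open row3); precharges=4

Answer: M M M M M H M M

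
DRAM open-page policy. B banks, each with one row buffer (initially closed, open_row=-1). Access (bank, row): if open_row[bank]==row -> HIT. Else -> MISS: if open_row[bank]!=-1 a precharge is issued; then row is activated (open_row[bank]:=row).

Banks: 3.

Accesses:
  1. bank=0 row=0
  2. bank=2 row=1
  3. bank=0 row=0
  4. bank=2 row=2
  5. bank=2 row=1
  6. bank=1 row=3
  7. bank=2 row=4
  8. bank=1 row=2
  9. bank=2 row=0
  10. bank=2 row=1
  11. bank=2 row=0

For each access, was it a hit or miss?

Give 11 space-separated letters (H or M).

Answer: M M H M M M M M M M M

Derivation:
Acc 1: bank0 row0 -> MISS (open row0); precharges=0
Acc 2: bank2 row1 -> MISS (open row1); precharges=0
Acc 3: bank0 row0 -> HIT
Acc 4: bank2 row2 -> MISS (open row2); precharges=1
Acc 5: bank2 row1 -> MISS (open row1); precharges=2
Acc 6: bank1 row3 -> MISS (open row3); precharges=2
Acc 7: bank2 row4 -> MISS (open row4); precharges=3
Acc 8: bank1 row2 -> MISS (open row2); precharges=4
Acc 9: bank2 row0 -> MISS (open row0); precharges=5
Acc 10: bank2 row1 -> MISS (open row1); precharges=6
Acc 11: bank2 row0 -> MISS (open row0); precharges=7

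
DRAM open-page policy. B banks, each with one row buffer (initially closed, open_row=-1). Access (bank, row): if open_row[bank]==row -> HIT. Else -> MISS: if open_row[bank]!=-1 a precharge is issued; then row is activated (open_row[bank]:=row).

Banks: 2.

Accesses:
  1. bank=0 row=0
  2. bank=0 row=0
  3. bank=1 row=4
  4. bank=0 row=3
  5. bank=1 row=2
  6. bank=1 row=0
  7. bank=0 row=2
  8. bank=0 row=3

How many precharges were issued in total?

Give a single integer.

Answer: 5

Derivation:
Acc 1: bank0 row0 -> MISS (open row0); precharges=0
Acc 2: bank0 row0 -> HIT
Acc 3: bank1 row4 -> MISS (open row4); precharges=0
Acc 4: bank0 row3 -> MISS (open row3); precharges=1
Acc 5: bank1 row2 -> MISS (open row2); precharges=2
Acc 6: bank1 row0 -> MISS (open row0); precharges=3
Acc 7: bank0 row2 -> MISS (open row2); precharges=4
Acc 8: bank0 row3 -> MISS (open row3); precharges=5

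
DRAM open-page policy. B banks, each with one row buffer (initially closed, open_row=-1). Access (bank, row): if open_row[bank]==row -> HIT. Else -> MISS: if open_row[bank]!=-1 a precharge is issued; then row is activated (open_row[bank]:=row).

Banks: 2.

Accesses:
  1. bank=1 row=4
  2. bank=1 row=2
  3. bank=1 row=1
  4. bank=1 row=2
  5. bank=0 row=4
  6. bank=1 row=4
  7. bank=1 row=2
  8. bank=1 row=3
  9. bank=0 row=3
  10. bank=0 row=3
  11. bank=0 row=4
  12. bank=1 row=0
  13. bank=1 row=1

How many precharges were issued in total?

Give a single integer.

Answer: 10

Derivation:
Acc 1: bank1 row4 -> MISS (open row4); precharges=0
Acc 2: bank1 row2 -> MISS (open row2); precharges=1
Acc 3: bank1 row1 -> MISS (open row1); precharges=2
Acc 4: bank1 row2 -> MISS (open row2); precharges=3
Acc 5: bank0 row4 -> MISS (open row4); precharges=3
Acc 6: bank1 row4 -> MISS (open row4); precharges=4
Acc 7: bank1 row2 -> MISS (open row2); precharges=5
Acc 8: bank1 row3 -> MISS (open row3); precharges=6
Acc 9: bank0 row3 -> MISS (open row3); precharges=7
Acc 10: bank0 row3 -> HIT
Acc 11: bank0 row4 -> MISS (open row4); precharges=8
Acc 12: bank1 row0 -> MISS (open row0); precharges=9
Acc 13: bank1 row1 -> MISS (open row1); precharges=10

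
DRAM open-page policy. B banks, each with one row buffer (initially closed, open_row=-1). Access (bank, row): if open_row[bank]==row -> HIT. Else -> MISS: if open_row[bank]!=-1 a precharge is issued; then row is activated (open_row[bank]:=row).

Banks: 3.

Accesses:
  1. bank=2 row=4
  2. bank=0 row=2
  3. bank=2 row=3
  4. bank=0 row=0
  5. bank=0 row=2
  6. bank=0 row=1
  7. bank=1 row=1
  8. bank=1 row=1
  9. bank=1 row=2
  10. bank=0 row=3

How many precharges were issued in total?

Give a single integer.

Answer: 6

Derivation:
Acc 1: bank2 row4 -> MISS (open row4); precharges=0
Acc 2: bank0 row2 -> MISS (open row2); precharges=0
Acc 3: bank2 row3 -> MISS (open row3); precharges=1
Acc 4: bank0 row0 -> MISS (open row0); precharges=2
Acc 5: bank0 row2 -> MISS (open row2); precharges=3
Acc 6: bank0 row1 -> MISS (open row1); precharges=4
Acc 7: bank1 row1 -> MISS (open row1); precharges=4
Acc 8: bank1 row1 -> HIT
Acc 9: bank1 row2 -> MISS (open row2); precharges=5
Acc 10: bank0 row3 -> MISS (open row3); precharges=6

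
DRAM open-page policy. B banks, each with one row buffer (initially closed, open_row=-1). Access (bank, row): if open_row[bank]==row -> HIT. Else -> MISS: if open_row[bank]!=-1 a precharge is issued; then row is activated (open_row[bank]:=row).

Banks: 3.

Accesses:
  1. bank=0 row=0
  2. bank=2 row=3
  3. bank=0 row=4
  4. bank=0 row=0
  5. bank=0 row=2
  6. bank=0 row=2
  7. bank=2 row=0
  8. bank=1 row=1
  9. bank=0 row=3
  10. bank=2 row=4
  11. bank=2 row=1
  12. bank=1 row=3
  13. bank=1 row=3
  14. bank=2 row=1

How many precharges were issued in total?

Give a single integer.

Acc 1: bank0 row0 -> MISS (open row0); precharges=0
Acc 2: bank2 row3 -> MISS (open row3); precharges=0
Acc 3: bank0 row4 -> MISS (open row4); precharges=1
Acc 4: bank0 row0 -> MISS (open row0); precharges=2
Acc 5: bank0 row2 -> MISS (open row2); precharges=3
Acc 6: bank0 row2 -> HIT
Acc 7: bank2 row0 -> MISS (open row0); precharges=4
Acc 8: bank1 row1 -> MISS (open row1); precharges=4
Acc 9: bank0 row3 -> MISS (open row3); precharges=5
Acc 10: bank2 row4 -> MISS (open row4); precharges=6
Acc 11: bank2 row1 -> MISS (open row1); precharges=7
Acc 12: bank1 row3 -> MISS (open row3); precharges=8
Acc 13: bank1 row3 -> HIT
Acc 14: bank2 row1 -> HIT

Answer: 8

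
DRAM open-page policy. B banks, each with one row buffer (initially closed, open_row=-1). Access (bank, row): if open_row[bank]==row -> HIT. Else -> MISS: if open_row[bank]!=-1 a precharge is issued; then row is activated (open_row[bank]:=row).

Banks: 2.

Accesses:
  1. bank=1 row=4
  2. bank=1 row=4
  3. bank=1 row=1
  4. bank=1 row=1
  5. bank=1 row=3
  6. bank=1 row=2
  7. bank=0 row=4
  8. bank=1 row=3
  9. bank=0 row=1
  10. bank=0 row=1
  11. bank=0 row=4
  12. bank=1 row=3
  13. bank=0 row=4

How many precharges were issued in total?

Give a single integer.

Acc 1: bank1 row4 -> MISS (open row4); precharges=0
Acc 2: bank1 row4 -> HIT
Acc 3: bank1 row1 -> MISS (open row1); precharges=1
Acc 4: bank1 row1 -> HIT
Acc 5: bank1 row3 -> MISS (open row3); precharges=2
Acc 6: bank1 row2 -> MISS (open row2); precharges=3
Acc 7: bank0 row4 -> MISS (open row4); precharges=3
Acc 8: bank1 row3 -> MISS (open row3); precharges=4
Acc 9: bank0 row1 -> MISS (open row1); precharges=5
Acc 10: bank0 row1 -> HIT
Acc 11: bank0 row4 -> MISS (open row4); precharges=6
Acc 12: bank1 row3 -> HIT
Acc 13: bank0 row4 -> HIT

Answer: 6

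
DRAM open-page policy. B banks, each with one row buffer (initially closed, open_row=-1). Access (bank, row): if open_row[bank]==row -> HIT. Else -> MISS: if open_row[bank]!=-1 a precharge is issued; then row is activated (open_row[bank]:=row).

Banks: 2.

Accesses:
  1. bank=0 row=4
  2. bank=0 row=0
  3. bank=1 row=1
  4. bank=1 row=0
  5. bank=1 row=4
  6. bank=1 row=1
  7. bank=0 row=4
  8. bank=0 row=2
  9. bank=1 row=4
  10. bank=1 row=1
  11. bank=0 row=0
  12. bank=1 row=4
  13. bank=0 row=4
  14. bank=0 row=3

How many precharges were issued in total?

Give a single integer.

Acc 1: bank0 row4 -> MISS (open row4); precharges=0
Acc 2: bank0 row0 -> MISS (open row0); precharges=1
Acc 3: bank1 row1 -> MISS (open row1); precharges=1
Acc 4: bank1 row0 -> MISS (open row0); precharges=2
Acc 5: bank1 row4 -> MISS (open row4); precharges=3
Acc 6: bank1 row1 -> MISS (open row1); precharges=4
Acc 7: bank0 row4 -> MISS (open row4); precharges=5
Acc 8: bank0 row2 -> MISS (open row2); precharges=6
Acc 9: bank1 row4 -> MISS (open row4); precharges=7
Acc 10: bank1 row1 -> MISS (open row1); precharges=8
Acc 11: bank0 row0 -> MISS (open row0); precharges=9
Acc 12: bank1 row4 -> MISS (open row4); precharges=10
Acc 13: bank0 row4 -> MISS (open row4); precharges=11
Acc 14: bank0 row3 -> MISS (open row3); precharges=12

Answer: 12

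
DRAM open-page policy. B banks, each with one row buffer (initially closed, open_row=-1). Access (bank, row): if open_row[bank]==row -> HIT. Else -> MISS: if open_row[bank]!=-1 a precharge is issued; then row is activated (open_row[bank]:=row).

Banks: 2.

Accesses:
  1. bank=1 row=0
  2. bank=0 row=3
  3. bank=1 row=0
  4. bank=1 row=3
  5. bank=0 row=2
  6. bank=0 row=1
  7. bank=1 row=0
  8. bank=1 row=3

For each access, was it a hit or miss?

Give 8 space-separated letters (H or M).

Acc 1: bank1 row0 -> MISS (open row0); precharges=0
Acc 2: bank0 row3 -> MISS (open row3); precharges=0
Acc 3: bank1 row0 -> HIT
Acc 4: bank1 row3 -> MISS (open row3); precharges=1
Acc 5: bank0 row2 -> MISS (open row2); precharges=2
Acc 6: bank0 row1 -> MISS (open row1); precharges=3
Acc 7: bank1 row0 -> MISS (open row0); precharges=4
Acc 8: bank1 row3 -> MISS (open row3); precharges=5

Answer: M M H M M M M M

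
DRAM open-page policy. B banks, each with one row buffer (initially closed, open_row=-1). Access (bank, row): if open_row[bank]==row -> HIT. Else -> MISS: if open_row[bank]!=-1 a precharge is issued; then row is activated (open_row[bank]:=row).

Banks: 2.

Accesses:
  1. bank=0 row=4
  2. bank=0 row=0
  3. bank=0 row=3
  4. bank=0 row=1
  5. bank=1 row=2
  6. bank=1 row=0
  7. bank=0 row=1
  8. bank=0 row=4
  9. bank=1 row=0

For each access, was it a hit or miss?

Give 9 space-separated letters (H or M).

Answer: M M M M M M H M H

Derivation:
Acc 1: bank0 row4 -> MISS (open row4); precharges=0
Acc 2: bank0 row0 -> MISS (open row0); precharges=1
Acc 3: bank0 row3 -> MISS (open row3); precharges=2
Acc 4: bank0 row1 -> MISS (open row1); precharges=3
Acc 5: bank1 row2 -> MISS (open row2); precharges=3
Acc 6: bank1 row0 -> MISS (open row0); precharges=4
Acc 7: bank0 row1 -> HIT
Acc 8: bank0 row4 -> MISS (open row4); precharges=5
Acc 9: bank1 row0 -> HIT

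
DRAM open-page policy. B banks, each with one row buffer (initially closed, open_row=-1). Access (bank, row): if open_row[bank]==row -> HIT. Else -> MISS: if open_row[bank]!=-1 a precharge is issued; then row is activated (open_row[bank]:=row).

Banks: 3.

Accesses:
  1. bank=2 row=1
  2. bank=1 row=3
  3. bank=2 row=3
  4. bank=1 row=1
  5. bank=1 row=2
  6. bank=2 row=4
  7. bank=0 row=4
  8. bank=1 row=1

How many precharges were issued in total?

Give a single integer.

Acc 1: bank2 row1 -> MISS (open row1); precharges=0
Acc 2: bank1 row3 -> MISS (open row3); precharges=0
Acc 3: bank2 row3 -> MISS (open row3); precharges=1
Acc 4: bank1 row1 -> MISS (open row1); precharges=2
Acc 5: bank1 row2 -> MISS (open row2); precharges=3
Acc 6: bank2 row4 -> MISS (open row4); precharges=4
Acc 7: bank0 row4 -> MISS (open row4); precharges=4
Acc 8: bank1 row1 -> MISS (open row1); precharges=5

Answer: 5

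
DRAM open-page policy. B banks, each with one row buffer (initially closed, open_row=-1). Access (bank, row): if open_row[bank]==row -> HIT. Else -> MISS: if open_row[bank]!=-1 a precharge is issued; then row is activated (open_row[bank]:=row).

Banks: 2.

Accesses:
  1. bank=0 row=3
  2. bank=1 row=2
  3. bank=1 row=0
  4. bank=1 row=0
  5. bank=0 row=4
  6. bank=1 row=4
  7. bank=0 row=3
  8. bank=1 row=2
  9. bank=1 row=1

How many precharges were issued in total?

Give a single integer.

Answer: 6

Derivation:
Acc 1: bank0 row3 -> MISS (open row3); precharges=0
Acc 2: bank1 row2 -> MISS (open row2); precharges=0
Acc 3: bank1 row0 -> MISS (open row0); precharges=1
Acc 4: bank1 row0 -> HIT
Acc 5: bank0 row4 -> MISS (open row4); precharges=2
Acc 6: bank1 row4 -> MISS (open row4); precharges=3
Acc 7: bank0 row3 -> MISS (open row3); precharges=4
Acc 8: bank1 row2 -> MISS (open row2); precharges=5
Acc 9: bank1 row1 -> MISS (open row1); precharges=6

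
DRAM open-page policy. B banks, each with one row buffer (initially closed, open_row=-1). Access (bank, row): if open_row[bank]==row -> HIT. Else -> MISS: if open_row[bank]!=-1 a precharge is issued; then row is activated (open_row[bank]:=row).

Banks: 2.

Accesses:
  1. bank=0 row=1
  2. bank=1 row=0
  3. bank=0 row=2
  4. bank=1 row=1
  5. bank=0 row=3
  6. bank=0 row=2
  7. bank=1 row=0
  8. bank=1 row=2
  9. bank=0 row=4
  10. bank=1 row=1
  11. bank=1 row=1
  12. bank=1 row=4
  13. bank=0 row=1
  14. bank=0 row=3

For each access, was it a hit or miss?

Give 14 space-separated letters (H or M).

Answer: M M M M M M M M M M H M M M

Derivation:
Acc 1: bank0 row1 -> MISS (open row1); precharges=0
Acc 2: bank1 row0 -> MISS (open row0); precharges=0
Acc 3: bank0 row2 -> MISS (open row2); precharges=1
Acc 4: bank1 row1 -> MISS (open row1); precharges=2
Acc 5: bank0 row3 -> MISS (open row3); precharges=3
Acc 6: bank0 row2 -> MISS (open row2); precharges=4
Acc 7: bank1 row0 -> MISS (open row0); precharges=5
Acc 8: bank1 row2 -> MISS (open row2); precharges=6
Acc 9: bank0 row4 -> MISS (open row4); precharges=7
Acc 10: bank1 row1 -> MISS (open row1); precharges=8
Acc 11: bank1 row1 -> HIT
Acc 12: bank1 row4 -> MISS (open row4); precharges=9
Acc 13: bank0 row1 -> MISS (open row1); precharges=10
Acc 14: bank0 row3 -> MISS (open row3); precharges=11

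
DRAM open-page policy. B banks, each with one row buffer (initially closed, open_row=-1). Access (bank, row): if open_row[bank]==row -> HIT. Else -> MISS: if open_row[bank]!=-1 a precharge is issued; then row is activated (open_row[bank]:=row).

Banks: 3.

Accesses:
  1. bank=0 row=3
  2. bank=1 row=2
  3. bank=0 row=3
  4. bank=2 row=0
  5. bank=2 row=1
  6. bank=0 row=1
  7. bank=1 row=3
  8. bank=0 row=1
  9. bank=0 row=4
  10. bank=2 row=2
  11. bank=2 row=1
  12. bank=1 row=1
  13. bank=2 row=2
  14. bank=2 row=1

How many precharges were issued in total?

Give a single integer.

Acc 1: bank0 row3 -> MISS (open row3); precharges=0
Acc 2: bank1 row2 -> MISS (open row2); precharges=0
Acc 3: bank0 row3 -> HIT
Acc 4: bank2 row0 -> MISS (open row0); precharges=0
Acc 5: bank2 row1 -> MISS (open row1); precharges=1
Acc 6: bank0 row1 -> MISS (open row1); precharges=2
Acc 7: bank1 row3 -> MISS (open row3); precharges=3
Acc 8: bank0 row1 -> HIT
Acc 9: bank0 row4 -> MISS (open row4); precharges=4
Acc 10: bank2 row2 -> MISS (open row2); precharges=5
Acc 11: bank2 row1 -> MISS (open row1); precharges=6
Acc 12: bank1 row1 -> MISS (open row1); precharges=7
Acc 13: bank2 row2 -> MISS (open row2); precharges=8
Acc 14: bank2 row1 -> MISS (open row1); precharges=9

Answer: 9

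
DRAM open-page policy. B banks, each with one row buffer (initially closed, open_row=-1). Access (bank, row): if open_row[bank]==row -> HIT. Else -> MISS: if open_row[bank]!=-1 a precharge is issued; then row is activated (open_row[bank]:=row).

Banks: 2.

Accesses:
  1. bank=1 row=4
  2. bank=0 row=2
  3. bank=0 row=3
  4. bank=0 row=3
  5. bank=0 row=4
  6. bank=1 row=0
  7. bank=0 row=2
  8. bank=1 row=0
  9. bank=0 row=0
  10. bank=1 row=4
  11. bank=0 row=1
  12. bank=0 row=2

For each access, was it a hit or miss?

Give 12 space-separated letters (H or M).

Acc 1: bank1 row4 -> MISS (open row4); precharges=0
Acc 2: bank0 row2 -> MISS (open row2); precharges=0
Acc 3: bank0 row3 -> MISS (open row3); precharges=1
Acc 4: bank0 row3 -> HIT
Acc 5: bank0 row4 -> MISS (open row4); precharges=2
Acc 6: bank1 row0 -> MISS (open row0); precharges=3
Acc 7: bank0 row2 -> MISS (open row2); precharges=4
Acc 8: bank1 row0 -> HIT
Acc 9: bank0 row0 -> MISS (open row0); precharges=5
Acc 10: bank1 row4 -> MISS (open row4); precharges=6
Acc 11: bank0 row1 -> MISS (open row1); precharges=7
Acc 12: bank0 row2 -> MISS (open row2); precharges=8

Answer: M M M H M M M H M M M M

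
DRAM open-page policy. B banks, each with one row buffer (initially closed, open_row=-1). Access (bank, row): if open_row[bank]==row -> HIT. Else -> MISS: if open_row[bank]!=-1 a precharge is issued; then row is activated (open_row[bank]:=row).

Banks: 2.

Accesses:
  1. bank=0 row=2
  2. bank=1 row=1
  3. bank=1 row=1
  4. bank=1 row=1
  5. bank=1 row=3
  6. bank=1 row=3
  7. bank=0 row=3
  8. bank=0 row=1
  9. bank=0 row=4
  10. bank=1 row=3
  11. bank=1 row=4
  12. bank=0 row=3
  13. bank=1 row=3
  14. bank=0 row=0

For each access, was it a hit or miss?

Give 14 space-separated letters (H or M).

Answer: M M H H M H M M M H M M M M

Derivation:
Acc 1: bank0 row2 -> MISS (open row2); precharges=0
Acc 2: bank1 row1 -> MISS (open row1); precharges=0
Acc 3: bank1 row1 -> HIT
Acc 4: bank1 row1 -> HIT
Acc 5: bank1 row3 -> MISS (open row3); precharges=1
Acc 6: bank1 row3 -> HIT
Acc 7: bank0 row3 -> MISS (open row3); precharges=2
Acc 8: bank0 row1 -> MISS (open row1); precharges=3
Acc 9: bank0 row4 -> MISS (open row4); precharges=4
Acc 10: bank1 row3 -> HIT
Acc 11: bank1 row4 -> MISS (open row4); precharges=5
Acc 12: bank0 row3 -> MISS (open row3); precharges=6
Acc 13: bank1 row3 -> MISS (open row3); precharges=7
Acc 14: bank0 row0 -> MISS (open row0); precharges=8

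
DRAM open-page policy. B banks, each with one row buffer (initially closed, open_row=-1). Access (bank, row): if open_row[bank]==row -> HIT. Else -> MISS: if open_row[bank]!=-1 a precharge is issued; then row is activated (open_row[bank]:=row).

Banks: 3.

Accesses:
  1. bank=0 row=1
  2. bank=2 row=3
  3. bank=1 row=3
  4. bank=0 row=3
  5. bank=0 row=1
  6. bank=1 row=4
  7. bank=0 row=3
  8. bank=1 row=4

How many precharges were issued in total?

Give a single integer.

Acc 1: bank0 row1 -> MISS (open row1); precharges=0
Acc 2: bank2 row3 -> MISS (open row3); precharges=0
Acc 3: bank1 row3 -> MISS (open row3); precharges=0
Acc 4: bank0 row3 -> MISS (open row3); precharges=1
Acc 5: bank0 row1 -> MISS (open row1); precharges=2
Acc 6: bank1 row4 -> MISS (open row4); precharges=3
Acc 7: bank0 row3 -> MISS (open row3); precharges=4
Acc 8: bank1 row4 -> HIT

Answer: 4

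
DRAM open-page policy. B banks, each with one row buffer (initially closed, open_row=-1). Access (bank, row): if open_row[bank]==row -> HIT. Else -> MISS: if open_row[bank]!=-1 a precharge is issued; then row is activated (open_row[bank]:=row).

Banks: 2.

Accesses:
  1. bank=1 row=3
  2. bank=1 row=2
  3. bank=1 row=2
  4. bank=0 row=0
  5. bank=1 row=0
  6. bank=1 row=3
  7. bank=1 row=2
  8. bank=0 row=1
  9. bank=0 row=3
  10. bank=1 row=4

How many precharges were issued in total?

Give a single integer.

Answer: 7

Derivation:
Acc 1: bank1 row3 -> MISS (open row3); precharges=0
Acc 2: bank1 row2 -> MISS (open row2); precharges=1
Acc 3: bank1 row2 -> HIT
Acc 4: bank0 row0 -> MISS (open row0); precharges=1
Acc 5: bank1 row0 -> MISS (open row0); precharges=2
Acc 6: bank1 row3 -> MISS (open row3); precharges=3
Acc 7: bank1 row2 -> MISS (open row2); precharges=4
Acc 8: bank0 row1 -> MISS (open row1); precharges=5
Acc 9: bank0 row3 -> MISS (open row3); precharges=6
Acc 10: bank1 row4 -> MISS (open row4); precharges=7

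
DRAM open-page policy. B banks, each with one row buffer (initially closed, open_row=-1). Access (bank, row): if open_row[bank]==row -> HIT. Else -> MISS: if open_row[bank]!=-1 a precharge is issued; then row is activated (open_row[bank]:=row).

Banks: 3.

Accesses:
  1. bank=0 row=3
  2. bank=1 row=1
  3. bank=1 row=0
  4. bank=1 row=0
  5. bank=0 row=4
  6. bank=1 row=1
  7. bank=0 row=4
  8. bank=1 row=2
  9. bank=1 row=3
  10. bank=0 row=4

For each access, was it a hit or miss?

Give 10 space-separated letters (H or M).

Acc 1: bank0 row3 -> MISS (open row3); precharges=0
Acc 2: bank1 row1 -> MISS (open row1); precharges=0
Acc 3: bank1 row0 -> MISS (open row0); precharges=1
Acc 4: bank1 row0 -> HIT
Acc 5: bank0 row4 -> MISS (open row4); precharges=2
Acc 6: bank1 row1 -> MISS (open row1); precharges=3
Acc 7: bank0 row4 -> HIT
Acc 8: bank1 row2 -> MISS (open row2); precharges=4
Acc 9: bank1 row3 -> MISS (open row3); precharges=5
Acc 10: bank0 row4 -> HIT

Answer: M M M H M M H M M H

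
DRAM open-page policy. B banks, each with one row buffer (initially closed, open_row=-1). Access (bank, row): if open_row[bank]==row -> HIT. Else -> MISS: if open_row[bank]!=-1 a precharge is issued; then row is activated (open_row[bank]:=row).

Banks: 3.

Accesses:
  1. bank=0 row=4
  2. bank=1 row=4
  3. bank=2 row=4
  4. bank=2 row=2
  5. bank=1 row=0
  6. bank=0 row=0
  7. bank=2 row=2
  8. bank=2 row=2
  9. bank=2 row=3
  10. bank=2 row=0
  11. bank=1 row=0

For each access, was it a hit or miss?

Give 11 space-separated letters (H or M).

Acc 1: bank0 row4 -> MISS (open row4); precharges=0
Acc 2: bank1 row4 -> MISS (open row4); precharges=0
Acc 3: bank2 row4 -> MISS (open row4); precharges=0
Acc 4: bank2 row2 -> MISS (open row2); precharges=1
Acc 5: bank1 row0 -> MISS (open row0); precharges=2
Acc 6: bank0 row0 -> MISS (open row0); precharges=3
Acc 7: bank2 row2 -> HIT
Acc 8: bank2 row2 -> HIT
Acc 9: bank2 row3 -> MISS (open row3); precharges=4
Acc 10: bank2 row0 -> MISS (open row0); precharges=5
Acc 11: bank1 row0 -> HIT

Answer: M M M M M M H H M M H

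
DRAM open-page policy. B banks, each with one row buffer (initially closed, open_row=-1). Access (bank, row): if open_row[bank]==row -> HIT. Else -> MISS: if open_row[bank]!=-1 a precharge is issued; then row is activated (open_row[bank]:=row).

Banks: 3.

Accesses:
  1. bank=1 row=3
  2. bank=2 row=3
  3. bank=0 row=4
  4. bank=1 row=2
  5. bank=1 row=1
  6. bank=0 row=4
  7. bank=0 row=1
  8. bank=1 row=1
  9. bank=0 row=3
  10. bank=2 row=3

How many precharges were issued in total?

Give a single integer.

Acc 1: bank1 row3 -> MISS (open row3); precharges=0
Acc 2: bank2 row3 -> MISS (open row3); precharges=0
Acc 3: bank0 row4 -> MISS (open row4); precharges=0
Acc 4: bank1 row2 -> MISS (open row2); precharges=1
Acc 5: bank1 row1 -> MISS (open row1); precharges=2
Acc 6: bank0 row4 -> HIT
Acc 7: bank0 row1 -> MISS (open row1); precharges=3
Acc 8: bank1 row1 -> HIT
Acc 9: bank0 row3 -> MISS (open row3); precharges=4
Acc 10: bank2 row3 -> HIT

Answer: 4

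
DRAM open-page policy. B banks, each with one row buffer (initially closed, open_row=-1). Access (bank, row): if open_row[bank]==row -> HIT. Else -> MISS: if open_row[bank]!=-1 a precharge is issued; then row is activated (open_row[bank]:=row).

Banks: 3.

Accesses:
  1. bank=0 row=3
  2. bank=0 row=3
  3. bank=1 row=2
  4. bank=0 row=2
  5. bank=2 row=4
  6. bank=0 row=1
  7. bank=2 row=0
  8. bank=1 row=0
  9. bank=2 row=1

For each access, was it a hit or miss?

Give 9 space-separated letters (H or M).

Acc 1: bank0 row3 -> MISS (open row3); precharges=0
Acc 2: bank0 row3 -> HIT
Acc 3: bank1 row2 -> MISS (open row2); precharges=0
Acc 4: bank0 row2 -> MISS (open row2); precharges=1
Acc 5: bank2 row4 -> MISS (open row4); precharges=1
Acc 6: bank0 row1 -> MISS (open row1); precharges=2
Acc 7: bank2 row0 -> MISS (open row0); precharges=3
Acc 8: bank1 row0 -> MISS (open row0); precharges=4
Acc 9: bank2 row1 -> MISS (open row1); precharges=5

Answer: M H M M M M M M M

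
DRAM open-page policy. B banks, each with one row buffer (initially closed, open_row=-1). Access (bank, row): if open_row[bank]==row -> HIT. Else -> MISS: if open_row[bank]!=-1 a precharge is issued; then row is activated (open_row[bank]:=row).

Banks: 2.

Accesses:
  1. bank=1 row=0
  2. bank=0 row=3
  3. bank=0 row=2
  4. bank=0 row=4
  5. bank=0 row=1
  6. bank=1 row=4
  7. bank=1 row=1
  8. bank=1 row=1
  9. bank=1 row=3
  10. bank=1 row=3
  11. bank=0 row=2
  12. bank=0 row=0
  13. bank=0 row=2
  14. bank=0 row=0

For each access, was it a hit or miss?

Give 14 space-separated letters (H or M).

Acc 1: bank1 row0 -> MISS (open row0); precharges=0
Acc 2: bank0 row3 -> MISS (open row3); precharges=0
Acc 3: bank0 row2 -> MISS (open row2); precharges=1
Acc 4: bank0 row4 -> MISS (open row4); precharges=2
Acc 5: bank0 row1 -> MISS (open row1); precharges=3
Acc 6: bank1 row4 -> MISS (open row4); precharges=4
Acc 7: bank1 row1 -> MISS (open row1); precharges=5
Acc 8: bank1 row1 -> HIT
Acc 9: bank1 row3 -> MISS (open row3); precharges=6
Acc 10: bank1 row3 -> HIT
Acc 11: bank0 row2 -> MISS (open row2); precharges=7
Acc 12: bank0 row0 -> MISS (open row0); precharges=8
Acc 13: bank0 row2 -> MISS (open row2); precharges=9
Acc 14: bank0 row0 -> MISS (open row0); precharges=10

Answer: M M M M M M M H M H M M M M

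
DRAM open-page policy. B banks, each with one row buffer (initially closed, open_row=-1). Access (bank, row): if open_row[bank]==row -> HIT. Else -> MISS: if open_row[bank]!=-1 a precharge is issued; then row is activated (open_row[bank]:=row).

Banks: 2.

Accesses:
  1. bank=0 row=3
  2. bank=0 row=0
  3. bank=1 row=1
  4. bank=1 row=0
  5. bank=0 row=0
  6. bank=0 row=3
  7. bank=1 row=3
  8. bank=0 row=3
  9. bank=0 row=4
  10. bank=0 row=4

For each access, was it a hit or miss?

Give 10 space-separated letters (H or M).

Answer: M M M M H M M H M H

Derivation:
Acc 1: bank0 row3 -> MISS (open row3); precharges=0
Acc 2: bank0 row0 -> MISS (open row0); precharges=1
Acc 3: bank1 row1 -> MISS (open row1); precharges=1
Acc 4: bank1 row0 -> MISS (open row0); precharges=2
Acc 5: bank0 row0 -> HIT
Acc 6: bank0 row3 -> MISS (open row3); precharges=3
Acc 7: bank1 row3 -> MISS (open row3); precharges=4
Acc 8: bank0 row3 -> HIT
Acc 9: bank0 row4 -> MISS (open row4); precharges=5
Acc 10: bank0 row4 -> HIT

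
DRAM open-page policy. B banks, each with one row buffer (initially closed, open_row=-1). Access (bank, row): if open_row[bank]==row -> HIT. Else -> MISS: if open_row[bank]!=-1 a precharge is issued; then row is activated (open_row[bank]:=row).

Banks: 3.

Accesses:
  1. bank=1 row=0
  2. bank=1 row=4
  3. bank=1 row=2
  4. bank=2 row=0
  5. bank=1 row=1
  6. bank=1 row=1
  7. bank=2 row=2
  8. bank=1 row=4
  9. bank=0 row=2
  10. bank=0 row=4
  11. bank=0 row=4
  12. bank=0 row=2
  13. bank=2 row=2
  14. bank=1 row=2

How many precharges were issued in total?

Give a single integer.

Answer: 8

Derivation:
Acc 1: bank1 row0 -> MISS (open row0); precharges=0
Acc 2: bank1 row4 -> MISS (open row4); precharges=1
Acc 3: bank1 row2 -> MISS (open row2); precharges=2
Acc 4: bank2 row0 -> MISS (open row0); precharges=2
Acc 5: bank1 row1 -> MISS (open row1); precharges=3
Acc 6: bank1 row1 -> HIT
Acc 7: bank2 row2 -> MISS (open row2); precharges=4
Acc 8: bank1 row4 -> MISS (open row4); precharges=5
Acc 9: bank0 row2 -> MISS (open row2); precharges=5
Acc 10: bank0 row4 -> MISS (open row4); precharges=6
Acc 11: bank0 row4 -> HIT
Acc 12: bank0 row2 -> MISS (open row2); precharges=7
Acc 13: bank2 row2 -> HIT
Acc 14: bank1 row2 -> MISS (open row2); precharges=8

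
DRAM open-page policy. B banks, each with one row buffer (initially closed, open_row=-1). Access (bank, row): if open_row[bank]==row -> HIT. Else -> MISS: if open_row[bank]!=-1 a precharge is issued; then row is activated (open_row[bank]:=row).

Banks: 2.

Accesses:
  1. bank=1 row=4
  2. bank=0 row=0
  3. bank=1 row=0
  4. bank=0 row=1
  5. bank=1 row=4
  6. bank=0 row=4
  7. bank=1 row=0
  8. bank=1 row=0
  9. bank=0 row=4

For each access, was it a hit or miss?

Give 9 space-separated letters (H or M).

Acc 1: bank1 row4 -> MISS (open row4); precharges=0
Acc 2: bank0 row0 -> MISS (open row0); precharges=0
Acc 3: bank1 row0 -> MISS (open row0); precharges=1
Acc 4: bank0 row1 -> MISS (open row1); precharges=2
Acc 5: bank1 row4 -> MISS (open row4); precharges=3
Acc 6: bank0 row4 -> MISS (open row4); precharges=4
Acc 7: bank1 row0 -> MISS (open row0); precharges=5
Acc 8: bank1 row0 -> HIT
Acc 9: bank0 row4 -> HIT

Answer: M M M M M M M H H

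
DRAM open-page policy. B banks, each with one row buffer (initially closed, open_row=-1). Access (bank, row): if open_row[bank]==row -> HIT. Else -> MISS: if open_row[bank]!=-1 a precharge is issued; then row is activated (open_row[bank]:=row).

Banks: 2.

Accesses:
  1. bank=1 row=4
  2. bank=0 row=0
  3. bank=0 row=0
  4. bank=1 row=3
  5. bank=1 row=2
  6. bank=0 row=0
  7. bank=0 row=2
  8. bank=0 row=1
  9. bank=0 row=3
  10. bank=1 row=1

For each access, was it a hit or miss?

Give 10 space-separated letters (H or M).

Acc 1: bank1 row4 -> MISS (open row4); precharges=0
Acc 2: bank0 row0 -> MISS (open row0); precharges=0
Acc 3: bank0 row0 -> HIT
Acc 4: bank1 row3 -> MISS (open row3); precharges=1
Acc 5: bank1 row2 -> MISS (open row2); precharges=2
Acc 6: bank0 row0 -> HIT
Acc 7: bank0 row2 -> MISS (open row2); precharges=3
Acc 8: bank0 row1 -> MISS (open row1); precharges=4
Acc 9: bank0 row3 -> MISS (open row3); precharges=5
Acc 10: bank1 row1 -> MISS (open row1); precharges=6

Answer: M M H M M H M M M M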